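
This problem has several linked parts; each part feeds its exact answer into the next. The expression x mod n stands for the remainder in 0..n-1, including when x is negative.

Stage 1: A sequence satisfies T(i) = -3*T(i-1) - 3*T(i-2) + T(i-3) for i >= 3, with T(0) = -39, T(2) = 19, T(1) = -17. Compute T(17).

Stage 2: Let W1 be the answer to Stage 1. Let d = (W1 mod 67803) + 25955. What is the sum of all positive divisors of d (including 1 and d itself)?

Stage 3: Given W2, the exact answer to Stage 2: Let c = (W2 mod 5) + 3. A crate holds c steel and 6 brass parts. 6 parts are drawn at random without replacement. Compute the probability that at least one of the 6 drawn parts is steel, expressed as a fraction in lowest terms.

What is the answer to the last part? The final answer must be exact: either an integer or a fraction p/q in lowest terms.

Stage 1: T(3) = -3*(19) - 3*(-17) + 1*(-39) = -45; iterating: T(3)=-45, T(4)=61, T(5)=-29, T(6)=-141, T(7)=571, T(8)=-1319, T(9)=2103, T(10)=-1781, T(11)=-2285, T(12)=14301, T(13)=-37829, T(14)=68299, T(15)=-77109, T(16)=-11399, T(17)=333823; answer 333823
Stage 2: W1 = 333823; d = 88566; 88566 = 2 * 3 * 29 * 509; sigma = (1 + 2) * (1 + 3) * (1 + 29) * (1 + 509) = 3 * 4 * 30 * 510 = 183600; answer 183600
Stage 3: W2 = 183600; c = 3; total draws C(9,6) = 84; complement C(6,6) = 1; favorable 84 - 1 = 83; P = 83/84; answer 83/84

83/84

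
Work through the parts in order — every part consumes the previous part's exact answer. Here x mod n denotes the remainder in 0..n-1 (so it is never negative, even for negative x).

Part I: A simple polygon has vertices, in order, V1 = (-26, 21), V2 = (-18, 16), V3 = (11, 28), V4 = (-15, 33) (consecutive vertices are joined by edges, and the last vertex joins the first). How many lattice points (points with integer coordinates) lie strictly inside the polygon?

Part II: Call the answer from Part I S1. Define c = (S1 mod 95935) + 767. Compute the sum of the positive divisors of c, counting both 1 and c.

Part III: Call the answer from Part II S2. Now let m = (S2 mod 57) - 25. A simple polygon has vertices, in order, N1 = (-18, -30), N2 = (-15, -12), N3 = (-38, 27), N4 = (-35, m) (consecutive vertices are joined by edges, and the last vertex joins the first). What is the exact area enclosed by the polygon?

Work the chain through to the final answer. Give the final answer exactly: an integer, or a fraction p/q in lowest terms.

Part I: cross terms: (-26*16 - -18*21)=-38, (-18*28 - 11*16)=-680, (11*33 - -15*28)=783, (-15*21 - -26*33)=543; twice the area = |608| = 608; area = 304; boundary points = 1 + 1 + 1 + 1 = 4; strictly interior points = area - boundary/2 + 1 = 303; answer 303
Part II: S1 = 303; c = 1070; 1070 = 2 * 5 * 107; sigma = (1 + 2) * (1 + 5) * (1 + 107) = 3 * 6 * 108 = 1944; answer 1944
Part III: S2 = 1944; m = -19; cross terms: (-18*-12 - -15*-30)=-234, (-15*27 - -38*-12)=-861, (-38*-19 - -35*27)=1667, (-35*-30 - -18*-19)=708; twice the area = |1280| = 1280; area = 640; answer 640

640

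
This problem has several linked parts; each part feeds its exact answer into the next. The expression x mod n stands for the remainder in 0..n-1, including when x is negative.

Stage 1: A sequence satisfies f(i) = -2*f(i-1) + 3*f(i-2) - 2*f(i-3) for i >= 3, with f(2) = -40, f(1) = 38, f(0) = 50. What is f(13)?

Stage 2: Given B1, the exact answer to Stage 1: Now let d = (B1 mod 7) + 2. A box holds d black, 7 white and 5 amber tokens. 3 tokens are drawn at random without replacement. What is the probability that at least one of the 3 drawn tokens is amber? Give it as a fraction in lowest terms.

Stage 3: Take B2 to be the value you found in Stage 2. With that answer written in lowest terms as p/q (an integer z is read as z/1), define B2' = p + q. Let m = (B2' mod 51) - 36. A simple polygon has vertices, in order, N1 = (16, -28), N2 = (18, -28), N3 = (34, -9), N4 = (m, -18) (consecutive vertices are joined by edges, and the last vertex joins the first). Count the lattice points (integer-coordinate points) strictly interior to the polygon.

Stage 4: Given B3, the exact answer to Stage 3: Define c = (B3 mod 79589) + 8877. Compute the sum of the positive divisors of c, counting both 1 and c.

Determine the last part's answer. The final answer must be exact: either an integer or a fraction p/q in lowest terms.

Stage 1: f(3) = -2*(-40) + 3*(38) - 2*(50) = 94; iterating: f(3)=94, f(4)=-384, f(5)=1130, f(6)=-3600, f(7)=11358, f(8)=-35776, f(9)=112826, f(10)=-355696, f(11)=1121422, f(12)=-3535584, f(13)=11146826; answer 11146826
Stage 2: B1 = 11146826; d = 7; total draws C(19,3) = 969; complement C(14,3) = 364; favorable 969 - 364 = 605; P = 605/969; answer 605/969
Stage 3: B2 = 605/969; threaded value p + q = 1574; m = 8; cross terms: (16*-28 - 18*-28)=56, (18*-9 - 34*-28)=790, (34*-18 - 8*-9)=-540, (8*-28 - 16*-18)=64; twice the area = |370| = 370; area = 185; boundary points = 2 + 1 + 1 + 2 = 6; strictly interior points = area - boundary/2 + 1 = 183; answer 183
Stage 4: B3 = 183; c = 9060; 9060 = 2^2 * 3 * 5 * 151; sigma = (1 + 2 + 4) * (1 + 3) * (1 + 5) * (1 + 151) = 7 * 4 * 6 * 152 = 25536; answer 25536

25536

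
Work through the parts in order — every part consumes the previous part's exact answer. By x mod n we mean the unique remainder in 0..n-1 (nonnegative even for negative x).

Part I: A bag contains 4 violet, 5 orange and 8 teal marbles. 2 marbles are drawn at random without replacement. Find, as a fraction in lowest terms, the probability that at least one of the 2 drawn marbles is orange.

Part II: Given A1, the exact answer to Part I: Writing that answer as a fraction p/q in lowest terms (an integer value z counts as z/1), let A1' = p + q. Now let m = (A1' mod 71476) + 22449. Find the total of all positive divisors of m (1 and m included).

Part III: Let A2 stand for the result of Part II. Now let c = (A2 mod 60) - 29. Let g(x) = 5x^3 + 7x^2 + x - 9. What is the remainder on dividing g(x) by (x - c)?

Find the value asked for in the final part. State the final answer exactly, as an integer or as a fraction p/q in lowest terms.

Part I: total draws C(17,2) = 136; complement C(12,2) = 66; favorable 136 - 66 = 70; P = 35/68; answer 35/68
Part II: A1 = 35/68; threaded value p + q = 103; m = 22552; 22552 = 2^3 * 2819; sigma = (1 + 2 + 4 + 8) * (1 + 2819) = 15 * 2820 = 42300; answer 42300
Part III: A2 = 42300; c = -29; remainder = value at the root: 5*(-29)^3 + 7*(-29)^2 + 1*(-29)^1 - 9 = (-121945) + (5887) + (-29) + (-9) = -116096; answer -116096

-116096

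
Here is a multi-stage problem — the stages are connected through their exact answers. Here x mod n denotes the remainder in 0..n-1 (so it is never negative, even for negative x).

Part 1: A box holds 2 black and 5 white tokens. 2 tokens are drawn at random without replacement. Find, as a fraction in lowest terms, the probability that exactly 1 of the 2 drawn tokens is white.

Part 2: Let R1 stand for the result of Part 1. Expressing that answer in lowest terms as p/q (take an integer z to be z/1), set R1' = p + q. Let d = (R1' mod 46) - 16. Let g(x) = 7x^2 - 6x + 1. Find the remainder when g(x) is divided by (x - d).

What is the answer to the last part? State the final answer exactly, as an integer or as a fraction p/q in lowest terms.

Part 1: total draws C(7,2) = 21; favorable C(5,1)*C(2,1) = 10; P = 10/21; answer 10/21
Part 2: R1 = 10/21; threaded value p + q = 31; d = 15; remainder = value at the root: 7*(15)^2 - 6*(15)^1 + 1 = (1575) + (-90) + (1) = 1486; answer 1486

1486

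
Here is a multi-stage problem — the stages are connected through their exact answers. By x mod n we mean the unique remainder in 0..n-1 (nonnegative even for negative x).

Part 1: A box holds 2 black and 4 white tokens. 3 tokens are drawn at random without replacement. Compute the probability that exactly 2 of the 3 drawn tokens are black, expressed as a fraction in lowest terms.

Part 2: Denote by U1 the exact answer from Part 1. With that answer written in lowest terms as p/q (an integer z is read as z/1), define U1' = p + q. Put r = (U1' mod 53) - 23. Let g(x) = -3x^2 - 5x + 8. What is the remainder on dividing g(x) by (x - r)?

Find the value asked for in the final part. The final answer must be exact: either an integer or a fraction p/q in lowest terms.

Part 1: total draws C(6,3) = 20; favorable C(2,2)*C(4,1) = 4; P = 1/5; answer 1/5
Part 2: U1 = 1/5; threaded value p + q = 6; r = -17; remainder = value at the root: -3*(-17)^2 - 5*(-17)^1 + 8 = (-867) + (85) + (8) = -774; answer -774

-774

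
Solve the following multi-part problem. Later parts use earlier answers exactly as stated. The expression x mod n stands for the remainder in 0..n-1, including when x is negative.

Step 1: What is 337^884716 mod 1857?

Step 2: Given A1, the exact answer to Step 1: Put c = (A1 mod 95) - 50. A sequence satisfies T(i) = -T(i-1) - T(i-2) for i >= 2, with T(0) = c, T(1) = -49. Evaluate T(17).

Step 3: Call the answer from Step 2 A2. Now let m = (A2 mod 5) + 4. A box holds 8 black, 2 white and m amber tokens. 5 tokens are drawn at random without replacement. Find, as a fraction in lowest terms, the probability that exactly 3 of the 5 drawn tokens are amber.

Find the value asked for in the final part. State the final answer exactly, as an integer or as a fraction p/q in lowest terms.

150/1001

Step 1: squarings mod 1857: 337^1=337, 337^2=292, 337^4=1699, 337^8=823, 337^16=1381, 337^32=22, 337^64=484, 337^128=274, 337^256=796, 337^512=379, 337^1024=652, 337^2048=1708, 337^4096=1774, 337^8192=1318, 337^16384=829, 337^32768=151, 337^65536=517, 337^131072=1738, 337^262144=1162, 337^524288=205; 337^884716 = 337^4 * 337^8 * 337^32 * 337^64 * 337^128 * 337^256 * 337^512 * 337^1024 * 337^2048 * 337^4096 * 337^8192 * 337^16384 * 337^65536 * 337^262144 * 337^524288 = 1093 (mod 1857); answer 1093
Step 2: A1 = 1093; c = -2; T(2) = -1*(-49) - 1*(-2) = 51; iterating: T(2)=51, T(3)=-2, T(4)=-49, T(5)=51, T(6)=-2, T(7)=-49, T(8)=51, T(9)=-2, T(10)=-49, T(11)=51, T(12)=-2, T(13)=-49, T(14)=51, T(15)=-2, T(16)=-49, T(17)=51; answer 51
Step 3: A2 = 51; m = 5; total draws C(15,5) = 3003; favorable C(5,3)*C(10,2) = 450; P = 150/1001; answer 150/1001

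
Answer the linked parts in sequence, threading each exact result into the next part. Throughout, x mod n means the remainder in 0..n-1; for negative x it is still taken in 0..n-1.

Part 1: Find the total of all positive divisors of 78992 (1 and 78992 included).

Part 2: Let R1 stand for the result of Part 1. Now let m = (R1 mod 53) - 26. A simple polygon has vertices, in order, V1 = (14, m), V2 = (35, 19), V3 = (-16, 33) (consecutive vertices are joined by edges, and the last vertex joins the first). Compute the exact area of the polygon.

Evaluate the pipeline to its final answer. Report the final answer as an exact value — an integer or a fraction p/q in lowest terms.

Part 1: 78992 = 2^4 * 4937; sigma = (1 + 2 + 4 + 8 + 16) * (1 + 4937) = 31 * 4938 = 153078; answer 153078
Part 2: R1 = 153078; m = -12; cross terms: (14*19 - 35*-12)=686, (35*33 - -16*19)=1459, (-16*-12 - 14*33)=-270; twice the area = |1875| = 1875; area = 1875/2; answer 1875/2

1875/2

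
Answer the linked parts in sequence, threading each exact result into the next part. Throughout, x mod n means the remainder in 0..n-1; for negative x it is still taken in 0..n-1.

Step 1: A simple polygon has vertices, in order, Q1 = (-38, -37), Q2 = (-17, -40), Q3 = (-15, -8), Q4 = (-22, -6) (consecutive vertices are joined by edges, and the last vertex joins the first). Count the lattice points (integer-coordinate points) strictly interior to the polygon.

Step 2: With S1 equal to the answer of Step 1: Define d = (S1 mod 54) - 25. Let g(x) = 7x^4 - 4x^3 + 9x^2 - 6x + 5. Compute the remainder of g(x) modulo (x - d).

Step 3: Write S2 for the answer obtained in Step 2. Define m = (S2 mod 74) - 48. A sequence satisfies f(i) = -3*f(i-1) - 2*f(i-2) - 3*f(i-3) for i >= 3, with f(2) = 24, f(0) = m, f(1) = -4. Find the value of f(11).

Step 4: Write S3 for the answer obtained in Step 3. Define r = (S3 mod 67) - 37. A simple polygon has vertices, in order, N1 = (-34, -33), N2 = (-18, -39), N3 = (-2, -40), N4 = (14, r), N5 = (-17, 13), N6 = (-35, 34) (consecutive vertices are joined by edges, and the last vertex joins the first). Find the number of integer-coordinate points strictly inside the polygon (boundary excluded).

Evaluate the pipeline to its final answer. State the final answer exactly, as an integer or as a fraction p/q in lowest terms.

2253

Step 1: cross terms: (-38*-40 - -17*-37)=891, (-17*-8 - -15*-40)=-464, (-15*-6 - -22*-8)=-86, (-22*-37 - -38*-6)=586; twice the area = |927| = 927; area = 927/2; boundary points = 3 + 2 + 1 + 1 = 7; strictly interior points = area - boundary/2 + 1 = 461; answer 461
Step 2: S1 = 461; d = 4; remainder = value at the root: 7*(4)^4 - 4*(4)^3 + 9*(4)^2 - 6*(4)^1 + 5 = (1792) + (-256) + (144) + (-24) + (5) = 1661; answer 1661
Step 3: S2 = 1661; m = -15; f(3) = -3*(24) - 2*(-4) - 3*(-15) = -19; iterating: f(3)=-19, f(4)=21, f(5)=-97, f(6)=306, f(7)=-787, f(8)=2040, f(9)=-5464, f(10)=14673, f(11)=-39211; answer -39211
Step 4: S3 = -39211; r = 14; cross terms: (-34*-39 - -18*-33)=732, (-18*-40 - -2*-39)=642, (-2*14 - 14*-40)=532, (14*13 - -17*14)=420, (-17*34 - -35*13)=-123, (-35*-33 - -34*34)=2311; twice the area = |4514| = 4514; area = 2257; boundary points = 2 + 1 + 2 + 1 + 3 + 1 = 10; strictly interior points = area - boundary/2 + 1 = 2253; answer 2253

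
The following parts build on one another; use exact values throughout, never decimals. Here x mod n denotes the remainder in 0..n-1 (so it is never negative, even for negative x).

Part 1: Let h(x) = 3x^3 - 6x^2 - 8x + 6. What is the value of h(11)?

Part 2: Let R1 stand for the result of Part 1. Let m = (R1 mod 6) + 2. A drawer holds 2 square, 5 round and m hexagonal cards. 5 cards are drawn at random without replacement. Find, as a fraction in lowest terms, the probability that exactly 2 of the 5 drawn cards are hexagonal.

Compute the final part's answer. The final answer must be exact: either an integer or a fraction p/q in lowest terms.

105/286

Part 1: 3*(11)^3 - 6*(11)^2 - 8*(11)^1 + 6 = (3993) + (-726) + (-88) + (6) = 3185; answer 3185
Part 2: R1 = 3185; m = 7; total draws C(14,5) = 2002; favorable C(7,2)*C(7,3) = 735; P = 105/286; answer 105/286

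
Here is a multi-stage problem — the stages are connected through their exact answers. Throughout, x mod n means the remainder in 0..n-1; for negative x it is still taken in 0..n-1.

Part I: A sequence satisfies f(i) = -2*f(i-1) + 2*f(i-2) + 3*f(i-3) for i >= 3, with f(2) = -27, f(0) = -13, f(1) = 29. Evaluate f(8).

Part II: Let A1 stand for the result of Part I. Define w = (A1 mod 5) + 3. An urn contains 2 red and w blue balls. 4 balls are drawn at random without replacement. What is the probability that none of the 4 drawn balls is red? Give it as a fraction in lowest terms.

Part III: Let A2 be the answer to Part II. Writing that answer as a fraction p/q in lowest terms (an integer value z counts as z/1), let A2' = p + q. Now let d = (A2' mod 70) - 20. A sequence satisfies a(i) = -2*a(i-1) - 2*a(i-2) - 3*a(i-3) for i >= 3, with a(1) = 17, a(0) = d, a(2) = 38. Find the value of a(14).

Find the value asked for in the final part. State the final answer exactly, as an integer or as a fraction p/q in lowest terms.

31606

Part I: f(3) = -2*(-27) + 2*(29) + 3*(-13) = 73; iterating: f(3)=73, f(4)=-113, f(5)=291, f(6)=-589, f(7)=1421, f(8)=-3147; answer -3147
Part II: A1 = -3147; w = 6; total draws C(8,4) = 70; favorable C(6,4) = 15; P = 3/14; answer 3/14
Part III: A2 = 3/14; threaded value p + q = 17; d = -3; a(3) = -2*(38) - 2*(17) - 3*(-3) = -101; iterating: a(3)=-101, a(4)=75, a(5)=-62, a(6)=277, a(7)=-655, a(8)=942, a(9)=-1405, a(10)=2891, a(11)=-5798, a(12)=10029, a(13)=-17135, a(14)=31606; answer 31606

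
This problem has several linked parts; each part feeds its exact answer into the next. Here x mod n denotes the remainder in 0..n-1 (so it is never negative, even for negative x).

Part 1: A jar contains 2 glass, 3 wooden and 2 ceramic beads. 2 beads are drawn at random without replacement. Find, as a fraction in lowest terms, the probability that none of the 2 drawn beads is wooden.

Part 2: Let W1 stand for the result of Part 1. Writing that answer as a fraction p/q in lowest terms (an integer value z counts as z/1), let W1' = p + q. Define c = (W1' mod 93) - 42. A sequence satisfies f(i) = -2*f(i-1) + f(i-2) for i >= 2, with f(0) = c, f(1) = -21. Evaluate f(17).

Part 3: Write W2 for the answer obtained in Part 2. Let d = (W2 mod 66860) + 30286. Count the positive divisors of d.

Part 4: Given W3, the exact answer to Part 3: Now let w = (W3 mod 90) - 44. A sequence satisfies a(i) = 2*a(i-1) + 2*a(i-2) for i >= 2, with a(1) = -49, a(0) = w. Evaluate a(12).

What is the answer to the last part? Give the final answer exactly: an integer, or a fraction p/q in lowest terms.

-3980928

Part 1: total draws C(7,2) = 21; favorable C(4,2) = 6; P = 2/7; answer 2/7
Part 2: W1 = 2/7; threaded value p + q = 9; c = -33; f(2) = -2*(-21) + 1*(-33) = 9; iterating: f(2)=9, f(3)=-39, f(4)=87, f(5)=-213, f(6)=513, f(7)=-1239, f(8)=2991, f(9)=-7221, f(10)=17433, f(11)=-42087, f(12)=101607, f(13)=-245301, f(14)=592209, f(15)=-1429719, f(16)=3451647, f(17)=-8333013; answer -8333013
Part 3: W2 = -8333013; d = 54773; 54773 is prime, so its only divisors are 1 and 54773; count = 2; answer 2
Part 4: W3 = 2; w = -42; a(2) = 2*(-49) + 2*(-42) = -182; iterating: a(2)=-182, a(3)=-462, a(4)=-1288, a(5)=-3500, a(6)=-9576, a(7)=-26152, a(8)=-71456, a(9)=-195216, a(10)=-533344, a(11)=-1457120, a(12)=-3980928; answer -3980928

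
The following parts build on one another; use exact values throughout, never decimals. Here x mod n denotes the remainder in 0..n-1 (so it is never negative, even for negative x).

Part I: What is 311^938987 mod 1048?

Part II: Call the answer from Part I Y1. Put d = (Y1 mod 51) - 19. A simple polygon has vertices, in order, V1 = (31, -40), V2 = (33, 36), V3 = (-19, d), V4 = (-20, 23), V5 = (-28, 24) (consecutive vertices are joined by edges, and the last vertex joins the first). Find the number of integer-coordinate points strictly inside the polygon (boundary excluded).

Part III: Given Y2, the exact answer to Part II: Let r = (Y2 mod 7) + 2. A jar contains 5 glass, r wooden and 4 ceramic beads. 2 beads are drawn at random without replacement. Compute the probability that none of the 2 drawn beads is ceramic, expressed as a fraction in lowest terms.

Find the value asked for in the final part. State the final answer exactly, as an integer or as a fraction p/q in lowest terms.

Part I: squarings mod 1048: 311^1=311, 311^2=305, 311^4=801, 311^8=225, 311^16=321, 311^32=337, 311^64=385, 311^128=457, 311^256=297, 311^512=177, 311^1024=937, 311^2048=793, 311^4096=49, 311^8192=305, 311^16384=801, 311^32768=225, 311^65536=321, 311^131072=337, 311^262144=385, 311^524288=457; 311^938987 = 311^1 * 311^2 * 311^8 * 311^32 * 311^64 * 311^128 * 311^256 * 311^512 * 311^4096 * 311^16384 * 311^131072 * 311^262144 * 311^524288 = 143 (mod 1048); answer 143
Part II: Y1 = 143; d = 22; cross terms: (31*36 - 33*-40)=2436, (33*22 - -19*36)=1410, (-19*23 - -20*22)=3, (-20*24 - -28*23)=164, (-28*-40 - 31*24)=376; twice the area = |4389| = 4389; area = 4389/2; boundary points = 2 + 2 + 1 + 1 + 1 = 7; strictly interior points = area - boundary/2 + 1 = 2192; answer 2192
Part III: Y2 = 2192; r = 3; total draws C(12,2) = 66; favorable C(8,2) = 28; P = 14/33; answer 14/33

14/33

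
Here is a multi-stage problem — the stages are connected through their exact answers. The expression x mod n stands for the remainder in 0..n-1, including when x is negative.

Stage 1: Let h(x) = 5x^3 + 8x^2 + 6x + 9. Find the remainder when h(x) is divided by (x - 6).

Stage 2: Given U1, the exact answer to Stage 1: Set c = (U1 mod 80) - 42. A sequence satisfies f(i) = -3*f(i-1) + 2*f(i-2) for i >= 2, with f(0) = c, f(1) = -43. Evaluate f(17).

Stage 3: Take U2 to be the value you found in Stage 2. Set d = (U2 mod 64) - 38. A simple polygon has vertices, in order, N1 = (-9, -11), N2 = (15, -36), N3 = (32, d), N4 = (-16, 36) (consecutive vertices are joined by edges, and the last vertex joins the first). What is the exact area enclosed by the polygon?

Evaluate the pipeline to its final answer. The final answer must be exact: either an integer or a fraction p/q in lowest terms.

2003

Stage 1: remainder = value at the root: 5*(6)^3 + 8*(6)^2 + 6*(6)^1 + 9 = (1080) + (288) + (36) + (9) = 1413; answer 1413
Stage 2: U1 = 1413; c = 11; f(2) = -3*(-43) + 2*(11) = 151; iterating: f(2)=151, f(3)=-539, f(4)=1919, f(5)=-6835, f(6)=24343, f(7)=-86699, f(8)=308783, f(9)=-1099747, f(10)=3916807, f(11)=-13949915, f(12)=49683359, f(13)=-176949907, f(14)=630216439, f(15)=-2244549131, f(16)=7994080271, f(17)=-28471339075; answer -28471339075
Stage 3: U2 = -28471339075; d = 23; cross terms: (-9*-36 - 15*-11)=489, (15*23 - 32*-36)=1497, (32*36 - -16*23)=1520, (-16*-11 - -9*36)=500; twice the area = |4006| = 4006; area = 2003; answer 2003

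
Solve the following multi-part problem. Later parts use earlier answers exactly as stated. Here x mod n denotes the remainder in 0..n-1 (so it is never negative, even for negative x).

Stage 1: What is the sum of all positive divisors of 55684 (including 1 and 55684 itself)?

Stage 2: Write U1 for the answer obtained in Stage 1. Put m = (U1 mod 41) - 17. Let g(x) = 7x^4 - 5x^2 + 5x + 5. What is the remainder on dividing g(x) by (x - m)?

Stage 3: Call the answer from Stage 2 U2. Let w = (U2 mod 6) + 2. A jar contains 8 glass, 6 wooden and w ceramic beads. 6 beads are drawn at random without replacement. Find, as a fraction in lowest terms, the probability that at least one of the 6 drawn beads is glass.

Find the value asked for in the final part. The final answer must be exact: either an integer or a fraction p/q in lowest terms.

Stage 1: 55684 = 2^2 * 13921; sigma = (1 + 2 + 4) * (1 + 13921) = 7 * 13922 = 97454; answer 97454
Stage 2: U1 = 97454; m = 21; remainder = value at the root: 7*(21)^4 - 5*(21)^2 + 5*(21)^1 + 5 = (1361367) + (-2205) + (105) + (5) = 1359272; answer 1359272
Stage 3: U2 = 1359272; w = 4; total draws C(18,6) = 18564; complement C(10,6) = 210; favorable 18564 - 210 = 18354; P = 437/442; answer 437/442

437/442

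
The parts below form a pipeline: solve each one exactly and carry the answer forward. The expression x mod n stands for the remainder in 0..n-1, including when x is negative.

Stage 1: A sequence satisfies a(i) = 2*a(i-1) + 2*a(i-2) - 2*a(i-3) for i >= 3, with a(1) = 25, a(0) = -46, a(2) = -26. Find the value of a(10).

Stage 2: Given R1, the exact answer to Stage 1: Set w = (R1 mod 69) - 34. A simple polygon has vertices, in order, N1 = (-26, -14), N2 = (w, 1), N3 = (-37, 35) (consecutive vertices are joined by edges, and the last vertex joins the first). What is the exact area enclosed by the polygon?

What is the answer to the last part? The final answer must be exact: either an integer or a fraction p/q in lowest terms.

2027/2

Stage 1: a(3) = 2*(-26) + 2*(25) - 2*(-46) = 90; iterating: a(3)=90, a(4)=78, a(5)=388, a(6)=752, a(7)=2124, a(8)=4976, a(9)=12696, a(10)=31096; answer 31096
Stage 2: R1 = 31096; w = 12; cross terms: (-26*1 - 12*-14)=142, (12*35 - -37*1)=457, (-37*-14 - -26*35)=1428; twice the area = |2027| = 2027; area = 2027/2; answer 2027/2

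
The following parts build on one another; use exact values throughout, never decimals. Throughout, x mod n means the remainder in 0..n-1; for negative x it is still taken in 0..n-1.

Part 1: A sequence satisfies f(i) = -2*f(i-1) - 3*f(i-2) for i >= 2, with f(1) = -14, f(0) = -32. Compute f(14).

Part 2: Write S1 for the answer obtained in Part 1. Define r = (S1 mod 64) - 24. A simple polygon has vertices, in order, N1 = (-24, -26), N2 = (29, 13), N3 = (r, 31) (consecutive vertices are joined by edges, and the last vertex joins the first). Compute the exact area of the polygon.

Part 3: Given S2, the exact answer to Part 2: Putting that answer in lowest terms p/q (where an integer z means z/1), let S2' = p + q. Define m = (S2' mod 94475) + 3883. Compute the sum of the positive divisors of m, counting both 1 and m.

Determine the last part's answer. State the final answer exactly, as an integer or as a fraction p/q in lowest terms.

Part 1: f(2) = -2*(-14) - 3*(-32) = 124; iterating: f(2)=124, f(3)=-206, f(4)=40, f(5)=538, f(6)=-1196, f(7)=778, f(8)=2032, f(9)=-6398, f(10)=6700, f(11)=5794, f(12)=-31688, f(13)=45994, f(14)=3076; answer 3076
Part 2: S1 = 3076; r = -20; cross terms: (-24*13 - 29*-26)=442, (29*31 - -20*13)=1159, (-20*-26 - -24*31)=1264; twice the area = |2865| = 2865; area = 2865/2; answer 2865/2
Part 3: S2 = 2865/2; threaded value p + q = 2867; m = 6750; 6750 = 2 * 3^3 * 5^3; sigma = (1 + 2) * (1 + 3 + 9 + 27) * (1 + 5 + 25 + 125) = 3 * 40 * 156 = 18720; answer 18720

18720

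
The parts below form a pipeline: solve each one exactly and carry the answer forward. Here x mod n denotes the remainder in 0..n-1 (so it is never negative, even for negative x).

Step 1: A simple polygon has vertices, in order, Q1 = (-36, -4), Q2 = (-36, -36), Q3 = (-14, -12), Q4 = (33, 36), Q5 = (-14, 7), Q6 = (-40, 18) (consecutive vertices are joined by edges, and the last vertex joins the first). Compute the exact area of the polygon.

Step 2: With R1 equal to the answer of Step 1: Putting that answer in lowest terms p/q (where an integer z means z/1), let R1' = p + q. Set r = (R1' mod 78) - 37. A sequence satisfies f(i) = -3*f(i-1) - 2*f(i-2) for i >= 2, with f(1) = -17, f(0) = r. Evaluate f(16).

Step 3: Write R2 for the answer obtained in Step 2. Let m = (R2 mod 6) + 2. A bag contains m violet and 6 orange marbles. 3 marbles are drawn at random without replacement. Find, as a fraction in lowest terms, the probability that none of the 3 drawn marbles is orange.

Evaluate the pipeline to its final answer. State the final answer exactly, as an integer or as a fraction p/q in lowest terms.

Step 1: cross terms: (-36*-36 - -36*-4)=1152, (-36*-12 - -14*-36)=-72, (-14*36 - 33*-12)=-108, (33*7 - -14*36)=735, (-14*18 - -40*7)=28, (-40*-4 - -36*18)=808; twice the area = |2543| = 2543; area = 2543/2; answer 2543/2
Step 2: R1 = 2543/2; threaded value p + q = 2545; r = 12; f(2) = -3*(-17) - 2*(12) = 27; iterating: f(2)=27, f(3)=-47, f(4)=87, f(5)=-167, f(6)=327, f(7)=-647, f(8)=1287, f(9)=-2567, f(10)=5127, f(11)=-10247, f(12)=20487, f(13)=-40967, f(14)=81927, f(15)=-163847, f(16)=327687; answer 327687
Step 3: R2 = 327687; m = 5; total draws C(11,3) = 165; favorable C(5,3) = 10; P = 2/33; answer 2/33

2/33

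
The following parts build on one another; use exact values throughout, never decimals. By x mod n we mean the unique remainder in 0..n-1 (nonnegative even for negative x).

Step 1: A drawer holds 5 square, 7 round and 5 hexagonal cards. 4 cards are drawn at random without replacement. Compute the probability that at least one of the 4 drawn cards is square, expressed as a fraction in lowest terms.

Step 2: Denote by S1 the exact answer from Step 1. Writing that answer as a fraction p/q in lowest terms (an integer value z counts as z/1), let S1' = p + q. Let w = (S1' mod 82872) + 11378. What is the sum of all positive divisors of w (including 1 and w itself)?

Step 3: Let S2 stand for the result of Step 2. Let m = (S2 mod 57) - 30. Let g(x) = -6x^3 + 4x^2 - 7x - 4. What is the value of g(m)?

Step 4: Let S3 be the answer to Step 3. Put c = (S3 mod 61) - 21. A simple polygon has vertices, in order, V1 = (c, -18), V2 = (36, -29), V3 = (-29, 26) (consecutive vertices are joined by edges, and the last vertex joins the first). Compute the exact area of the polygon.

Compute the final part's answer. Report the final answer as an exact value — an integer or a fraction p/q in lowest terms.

220

Step 1: total draws C(17,4) = 2380; complement C(12,4) = 495; favorable 2380 - 495 = 1885; P = 377/476; answer 377/476
Step 2: S1 = 377/476; threaded value p + q = 853; w = 12231; 12231 = 3^4 * 151; sigma = (1 + 3 + 9 + 27 + 81) * (1 + 151) = 121 * 152 = 18392; answer 18392
Step 3: S2 = 18392; m = 8; -6*(8)^3 + 4*(8)^2 - 7*(8)^1 - 4 = (-3072) + (256) + (-56) + (-4) = -2876; answer -2876
Step 4: S3 = -2876; c = 31; cross terms: (31*-29 - 36*-18)=-251, (36*26 - -29*-29)=95, (-29*-18 - 31*26)=-284; twice the area = |-440| = 440; area = 220; answer 220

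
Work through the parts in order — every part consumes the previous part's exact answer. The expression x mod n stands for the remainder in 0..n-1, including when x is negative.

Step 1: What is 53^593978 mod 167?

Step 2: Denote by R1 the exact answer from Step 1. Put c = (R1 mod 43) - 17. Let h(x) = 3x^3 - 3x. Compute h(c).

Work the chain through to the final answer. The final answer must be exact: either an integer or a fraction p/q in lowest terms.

2970

Step 1: squarings mod 167: 53^1=53, 53^2=137, 53^4=65, 53^8=50, 53^16=162, 53^32=25, 53^64=124, 53^128=12, 53^256=144, 53^512=28, 53^1024=116, 53^2048=96, 53^4096=31, 53^8192=126, 53^16384=11, 53^32768=121, 53^65536=112, 53^131072=19, 53^262144=27, 53^524288=61; 53^593978 = 53^2 * 53^8 * 53^16 * 53^32 * 53^4096 * 53^65536 * 53^524288 = 27 (mod 167); answer 27
Step 2: R1 = 27; c = 10; 3*(10)^3 - 3*(10)^1 = (3000) + (-30) = 2970; answer 2970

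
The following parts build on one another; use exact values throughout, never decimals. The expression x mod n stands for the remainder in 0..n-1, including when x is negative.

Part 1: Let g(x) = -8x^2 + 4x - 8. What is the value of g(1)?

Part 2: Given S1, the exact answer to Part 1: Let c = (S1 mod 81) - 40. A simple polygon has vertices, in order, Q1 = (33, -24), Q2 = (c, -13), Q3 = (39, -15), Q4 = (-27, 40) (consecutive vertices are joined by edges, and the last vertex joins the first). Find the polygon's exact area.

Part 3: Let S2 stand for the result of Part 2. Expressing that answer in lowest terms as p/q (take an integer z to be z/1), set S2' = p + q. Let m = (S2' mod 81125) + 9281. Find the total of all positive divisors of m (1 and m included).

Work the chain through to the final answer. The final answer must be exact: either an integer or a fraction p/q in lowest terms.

Part 1: -8*(1)^2 + 4*(1)^1 - 8 = (-8) + (4) + (-8) = -12; answer -12
Part 2: S1 = -12; c = 29; cross terms: (33*-13 - 29*-24)=267, (29*-15 - 39*-13)=72, (39*40 - -27*-15)=1155, (-27*-24 - 33*40)=-672; twice the area = |822| = 822; area = 411; answer 411
Part 3: S2 = 411; threaded value p + q = 412; m = 9693; 9693 = 3^3 * 359; sigma = (1 + 3 + 9 + 27) * (1 + 359) = 40 * 360 = 14400; answer 14400

14400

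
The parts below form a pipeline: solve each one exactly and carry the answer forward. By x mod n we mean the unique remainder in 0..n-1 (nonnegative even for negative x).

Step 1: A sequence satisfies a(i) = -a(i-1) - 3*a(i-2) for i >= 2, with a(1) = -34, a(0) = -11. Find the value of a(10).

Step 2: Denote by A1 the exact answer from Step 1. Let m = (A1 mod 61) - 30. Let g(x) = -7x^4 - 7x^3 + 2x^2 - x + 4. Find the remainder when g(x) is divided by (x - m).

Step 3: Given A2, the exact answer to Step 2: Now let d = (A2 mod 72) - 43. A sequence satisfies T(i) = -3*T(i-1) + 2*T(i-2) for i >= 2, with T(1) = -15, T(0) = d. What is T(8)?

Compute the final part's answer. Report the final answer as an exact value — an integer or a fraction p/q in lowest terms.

136497

Step 1: a(2) = -1*(-34) - 3*(-11) = 67; iterating: a(2)=67, a(3)=35, a(4)=-236, a(5)=131, a(6)=577, a(7)=-970, a(8)=-761, a(9)=3671, a(10)=-1388; answer -1388
Step 2: A1 = -1388; m = -15; remainder = value at the root: -7*(-15)^4 - 7*(-15)^3 + 2*(-15)^2 - 1*(-15)^1 + 4 = (-354375) + (23625) + (450) + (15) + (4) = -330281; answer -330281
Step 3: A2 = -330281; d = 12; T(2) = -3*(-15) + 2*(12) = 69; iterating: T(2)=69, T(3)=-237, T(4)=849, T(5)=-3021, T(6)=10761, T(7)=-38325, T(8)=136497; answer 136497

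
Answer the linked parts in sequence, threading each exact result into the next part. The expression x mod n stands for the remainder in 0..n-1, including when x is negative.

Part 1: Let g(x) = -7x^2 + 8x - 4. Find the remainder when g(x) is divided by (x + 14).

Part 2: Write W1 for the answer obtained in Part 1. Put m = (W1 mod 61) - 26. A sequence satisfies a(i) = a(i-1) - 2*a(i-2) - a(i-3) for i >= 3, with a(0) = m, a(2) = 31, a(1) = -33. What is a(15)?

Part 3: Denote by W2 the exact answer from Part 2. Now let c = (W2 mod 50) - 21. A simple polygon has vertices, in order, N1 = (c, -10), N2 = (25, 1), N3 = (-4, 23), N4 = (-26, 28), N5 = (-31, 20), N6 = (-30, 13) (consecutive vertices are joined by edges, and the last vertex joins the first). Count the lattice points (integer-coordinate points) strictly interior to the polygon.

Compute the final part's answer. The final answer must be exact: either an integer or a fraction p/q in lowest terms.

Part 1: remainder = value at the root: -7*(-14)^2 + 8*(-14)^1 - 4 = (-1372) + (-112) + (-4) = -1488; answer -1488
Part 2: W1 = -1488; m = 11; a(3) = 1*(31) - 2*(-33) - 1*(11) = 86; iterating: a(3)=86, a(4)=57, a(5)=-146, a(6)=-346, a(7)=-111, a(8)=727, a(9)=1295, a(10)=-48, a(11)=-3365, a(12)=-4564, a(13)=2214, a(14)=14707, a(15)=14843; answer 14843
Part 3: W2 = 14843; c = 22; cross terms: (22*1 - 25*-10)=272, (25*23 - -4*1)=579, (-4*28 - -26*23)=486, (-26*20 - -31*28)=348, (-31*13 - -30*20)=197, (-30*-10 - 22*13)=14; twice the area = |1896| = 1896; area = 948; boundary points = 1 + 1 + 1 + 1 + 1 + 1 = 6; strictly interior points = area - boundary/2 + 1 = 946; answer 946

946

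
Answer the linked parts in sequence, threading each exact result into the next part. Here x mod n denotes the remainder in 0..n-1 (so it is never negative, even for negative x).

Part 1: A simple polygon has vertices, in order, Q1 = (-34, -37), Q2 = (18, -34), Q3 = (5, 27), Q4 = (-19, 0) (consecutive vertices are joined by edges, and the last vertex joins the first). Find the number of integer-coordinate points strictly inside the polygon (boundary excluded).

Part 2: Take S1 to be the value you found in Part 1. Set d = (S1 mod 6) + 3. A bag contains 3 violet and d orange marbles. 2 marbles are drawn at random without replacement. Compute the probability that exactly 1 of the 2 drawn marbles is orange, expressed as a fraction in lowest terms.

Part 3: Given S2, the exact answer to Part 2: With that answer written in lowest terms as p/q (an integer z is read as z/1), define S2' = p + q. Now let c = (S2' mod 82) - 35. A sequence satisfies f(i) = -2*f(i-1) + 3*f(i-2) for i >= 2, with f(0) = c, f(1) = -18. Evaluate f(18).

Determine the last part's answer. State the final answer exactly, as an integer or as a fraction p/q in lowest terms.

Part 1: cross terms: (-34*-34 - 18*-37)=1822, (18*27 - 5*-34)=656, (5*0 - -19*27)=513, (-19*-37 - -34*0)=703; twice the area = |3694| = 3694; area = 1847; boundary points = 1 + 1 + 3 + 1 = 6; strictly interior points = area - boundary/2 + 1 = 1845; answer 1845
Part 2: S1 = 1845; d = 6; total draws C(9,2) = 36; favorable C(6,1)*C(3,1) = 18; P = 1/2; answer 1/2
Part 3: S2 = 1/2; threaded value p + q = 3; c = -32; f(2) = -2*(-18) + 3*(-32) = -60; iterating: f(2)=-60, f(3)=66, f(4)=-312, f(5)=822, f(6)=-2580, f(7)=7626, f(8)=-22992, f(9)=68862, f(10)=-206700, f(11)=619986, f(12)=-1860072, f(13)=5580102, f(14)=-16740420, f(15)=50221146, f(16)=-150663552, f(17)=451990542, f(18)=-1355971740; answer -1355971740

-1355971740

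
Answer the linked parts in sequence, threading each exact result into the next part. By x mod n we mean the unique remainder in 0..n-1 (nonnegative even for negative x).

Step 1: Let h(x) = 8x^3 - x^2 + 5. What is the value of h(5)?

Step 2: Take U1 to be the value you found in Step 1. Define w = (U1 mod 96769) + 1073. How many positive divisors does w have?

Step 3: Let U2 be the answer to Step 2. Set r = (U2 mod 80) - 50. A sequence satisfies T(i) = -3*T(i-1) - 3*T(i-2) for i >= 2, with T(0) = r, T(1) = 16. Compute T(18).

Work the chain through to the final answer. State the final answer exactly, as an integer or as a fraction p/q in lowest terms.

944784

Step 1: 8*(5)^3 - 1*(5)^2 + 5 = (1000) + (-25) + (5) = 980; answer 980
Step 2: U1 = 980; w = 2053; 2053 is prime, so its only divisors are 1 and 2053; count = 2; answer 2
Step 3: U2 = 2; r = -48; T(2) = -3*(16) - 3*(-48) = 96; iterating: T(2)=96, T(3)=-336, T(4)=720, T(5)=-1152, T(6)=1296, T(7)=-432, T(8)=-2592, T(9)=9072, T(10)=-19440, T(11)=31104, T(12)=-34992, T(13)=11664, T(14)=69984, T(15)=-244944, T(16)=524880, T(17)=-839808, T(18)=944784; answer 944784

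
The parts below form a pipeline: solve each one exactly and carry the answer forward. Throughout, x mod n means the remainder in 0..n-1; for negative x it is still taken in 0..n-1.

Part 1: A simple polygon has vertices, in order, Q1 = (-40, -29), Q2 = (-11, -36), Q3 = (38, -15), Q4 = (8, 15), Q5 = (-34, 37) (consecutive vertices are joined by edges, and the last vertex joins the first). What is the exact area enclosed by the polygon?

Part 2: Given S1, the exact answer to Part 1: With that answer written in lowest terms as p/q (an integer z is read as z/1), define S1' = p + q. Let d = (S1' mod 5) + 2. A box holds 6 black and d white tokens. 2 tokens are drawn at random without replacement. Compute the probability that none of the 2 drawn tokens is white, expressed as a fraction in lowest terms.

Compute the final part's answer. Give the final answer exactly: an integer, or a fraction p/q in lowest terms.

Part 1: cross terms: (-40*-36 - -11*-29)=1121, (-11*-15 - 38*-36)=1533, (38*15 - 8*-15)=690, (8*37 - -34*15)=806, (-34*-29 - -40*37)=2466; twice the area = |6616| = 6616; area = 3308; answer 3308
Part 2: S1 = 3308; threaded value p + q = 3309; d = 6; total draws C(12,2) = 66; favorable C(6,2) = 15; P = 5/22; answer 5/22

5/22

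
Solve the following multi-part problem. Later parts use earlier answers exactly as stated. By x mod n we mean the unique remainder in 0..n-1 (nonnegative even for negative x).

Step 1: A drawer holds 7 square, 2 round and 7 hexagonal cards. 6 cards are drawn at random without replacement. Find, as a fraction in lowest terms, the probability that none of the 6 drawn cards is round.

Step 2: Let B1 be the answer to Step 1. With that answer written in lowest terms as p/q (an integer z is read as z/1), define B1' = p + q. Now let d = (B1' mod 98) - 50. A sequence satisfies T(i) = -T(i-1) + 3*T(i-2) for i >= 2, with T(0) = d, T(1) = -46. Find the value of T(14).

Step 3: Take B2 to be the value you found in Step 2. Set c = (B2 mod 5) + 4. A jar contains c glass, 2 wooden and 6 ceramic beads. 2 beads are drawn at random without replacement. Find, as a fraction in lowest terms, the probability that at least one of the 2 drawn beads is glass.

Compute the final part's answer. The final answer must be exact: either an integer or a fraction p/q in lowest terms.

Step 1: total draws C(16,6) = 8008; favorable C(14,6) = 3003; P = 3/8; answer 3/8
Step 2: B1 = 3/8; threaded value p + q = 11; d = -39; T(2) = -1*(-46) + 3*(-39) = -71; iterating: T(2)=-71, T(3)=-67, T(4)=-146, T(5)=-55, T(6)=-383, T(7)=218, T(8)=-1367, T(9)=2021, T(10)=-6122, T(11)=12185, T(12)=-30551, T(13)=67106, T(14)=-158759; answer -158759
Step 3: B2 = -158759; c = 5; total draws C(13,2) = 78; complement C(8,2) = 28; favorable 78 - 28 = 50; P = 25/39; answer 25/39

25/39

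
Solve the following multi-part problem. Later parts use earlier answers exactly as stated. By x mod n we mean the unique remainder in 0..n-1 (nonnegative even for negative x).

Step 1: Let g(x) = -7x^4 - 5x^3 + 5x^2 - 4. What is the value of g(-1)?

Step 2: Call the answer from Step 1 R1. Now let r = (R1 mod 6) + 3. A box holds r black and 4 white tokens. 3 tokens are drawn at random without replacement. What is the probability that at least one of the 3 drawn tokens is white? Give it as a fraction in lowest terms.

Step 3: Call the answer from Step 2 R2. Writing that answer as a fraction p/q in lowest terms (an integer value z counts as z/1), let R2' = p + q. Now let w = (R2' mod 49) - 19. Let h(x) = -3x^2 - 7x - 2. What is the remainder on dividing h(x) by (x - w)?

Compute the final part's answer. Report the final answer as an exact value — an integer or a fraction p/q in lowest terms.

-2550

Step 1: -7*(-1)^4 - 5*(-1)^3 + 5*(-1)^2 - 4 = (-7) + (5) + (5) + (-4) = -1; answer -1
Step 2: R1 = -1; r = 8; total draws C(12,3) = 220; complement C(8,3) = 56; favorable 220 - 56 = 164; P = 41/55; answer 41/55
Step 3: R2 = 41/55; threaded value p + q = 96; w = 28; remainder = value at the root: -3*(28)^2 - 7*(28)^1 - 2 = (-2352) + (-196) + (-2) = -2550; answer -2550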